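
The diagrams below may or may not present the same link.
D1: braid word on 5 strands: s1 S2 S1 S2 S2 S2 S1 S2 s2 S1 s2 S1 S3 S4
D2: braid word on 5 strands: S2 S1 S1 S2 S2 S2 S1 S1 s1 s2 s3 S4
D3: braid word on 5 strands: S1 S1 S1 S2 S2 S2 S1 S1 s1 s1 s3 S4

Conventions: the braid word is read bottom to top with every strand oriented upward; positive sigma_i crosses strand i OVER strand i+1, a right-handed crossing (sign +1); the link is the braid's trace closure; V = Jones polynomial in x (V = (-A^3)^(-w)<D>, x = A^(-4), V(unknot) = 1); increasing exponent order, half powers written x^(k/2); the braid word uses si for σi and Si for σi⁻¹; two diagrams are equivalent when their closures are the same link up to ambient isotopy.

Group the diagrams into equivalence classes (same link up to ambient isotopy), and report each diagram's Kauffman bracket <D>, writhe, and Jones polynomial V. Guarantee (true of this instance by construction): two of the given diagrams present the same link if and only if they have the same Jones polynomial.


classes: {D1, D2, D3}
V(D1) = x^-8 - 2x^-7 + x^-6 - 2x^-5 + 2x^-4 + x^-2  [14 crossings, <D> = A^-16 + 2A^-8 - 2A^-4 + 1 - 2A^4 + A^8, w = -8]
D2 (bracket A^-10 + 2A^-2 - 2A^2 + A^6 - 2A^10 + A^14; 12 crossings at w = -6): V = x^-8 - 2x^-7 + x^-6 - 2x^-5 + 2x^-4 + x^-2
V(D3) = x^-8 - 2x^-7 + x^-6 - 2x^-5 + 2x^-4 + x^-2  (w -6, c 12, <D> = A^-10 + 2A^-2 - 2A^2 + A^6 - 2A^10 + A^14)
insight: one V(x) for all 3 diagrams — one class (guaranteed)


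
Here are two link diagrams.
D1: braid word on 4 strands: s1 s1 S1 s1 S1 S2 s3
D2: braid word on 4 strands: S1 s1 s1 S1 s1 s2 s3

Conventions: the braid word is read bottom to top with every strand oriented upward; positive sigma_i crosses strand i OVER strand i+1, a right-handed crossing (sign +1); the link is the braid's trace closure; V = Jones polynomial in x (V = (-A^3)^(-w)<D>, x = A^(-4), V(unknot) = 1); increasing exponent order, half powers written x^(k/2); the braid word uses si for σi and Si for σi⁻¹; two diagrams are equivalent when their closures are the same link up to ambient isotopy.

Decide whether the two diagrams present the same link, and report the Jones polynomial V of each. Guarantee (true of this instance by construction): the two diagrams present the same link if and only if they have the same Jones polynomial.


equivalent: yes
D1 (bracket -A^3; 7 crossings at w = +1): V = 1
D2 (bracket -A^9; 7 crossings at w = +3): V = 1
key observation: one V(x) for all 2 diagrams — one class (guaranteed)


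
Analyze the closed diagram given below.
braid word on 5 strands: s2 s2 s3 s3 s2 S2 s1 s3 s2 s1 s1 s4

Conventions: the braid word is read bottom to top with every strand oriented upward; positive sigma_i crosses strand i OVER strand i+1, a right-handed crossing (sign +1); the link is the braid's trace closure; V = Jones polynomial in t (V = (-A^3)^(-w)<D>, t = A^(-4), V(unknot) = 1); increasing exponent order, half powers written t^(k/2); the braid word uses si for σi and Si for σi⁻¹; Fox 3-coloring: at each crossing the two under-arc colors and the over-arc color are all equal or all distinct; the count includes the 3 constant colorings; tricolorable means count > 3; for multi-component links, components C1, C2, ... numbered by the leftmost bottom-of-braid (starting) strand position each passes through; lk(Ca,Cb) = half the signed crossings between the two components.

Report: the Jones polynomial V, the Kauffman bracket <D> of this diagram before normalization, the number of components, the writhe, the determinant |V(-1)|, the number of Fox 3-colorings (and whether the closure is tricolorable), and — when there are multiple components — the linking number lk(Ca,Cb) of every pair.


Jones polynomial: V(t) = t^3 + 2t^5 - 2t^6 + 2t^7 - 3t^8 + 2t^9 - 2t^10 + t^11
<D> = A^-14 - 2A^-10 + 2A^-6 - 3A^-2 + 2A^2 - 2A^6 + 2A^10 + A^18; writhe +10
components 1, writhe +10 (12 crossings)
3-colorings: 9 of 3^12, det 15 — tricolorable
note: the word shrinks to σ2 σ2 σ3 σ3 σ1 σ3 σ2 σ1 σ1 σ4 after cancelling


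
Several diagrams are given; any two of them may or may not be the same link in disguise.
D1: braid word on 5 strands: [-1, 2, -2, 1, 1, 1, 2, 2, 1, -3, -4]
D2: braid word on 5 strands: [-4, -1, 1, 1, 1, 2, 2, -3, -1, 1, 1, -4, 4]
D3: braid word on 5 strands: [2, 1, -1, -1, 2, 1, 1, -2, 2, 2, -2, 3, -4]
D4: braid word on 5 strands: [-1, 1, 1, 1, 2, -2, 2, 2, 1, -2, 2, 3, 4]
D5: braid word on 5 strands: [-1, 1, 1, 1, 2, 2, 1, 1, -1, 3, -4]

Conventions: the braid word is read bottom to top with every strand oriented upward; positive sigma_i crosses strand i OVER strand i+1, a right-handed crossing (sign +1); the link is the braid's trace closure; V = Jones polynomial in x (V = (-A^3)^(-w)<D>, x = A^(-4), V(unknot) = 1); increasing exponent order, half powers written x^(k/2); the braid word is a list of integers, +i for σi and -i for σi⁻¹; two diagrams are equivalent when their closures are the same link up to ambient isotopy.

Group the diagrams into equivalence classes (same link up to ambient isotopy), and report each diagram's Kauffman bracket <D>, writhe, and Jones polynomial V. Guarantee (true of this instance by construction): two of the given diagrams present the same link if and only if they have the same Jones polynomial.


grouping into links: {D1, D2, D4, D5} | {D3}
V(D1) = -x^(3/2) - 2x^(7/2) + x^(9/2) - x^(11/2) + x^(13/2)  (w +3, c 11, <D> = -A^-17 + A^-13 - A^-9 + 2A^-5 + A^3)
V(D2) = -x^(3/2) - 2x^(7/2) + x^(9/2) - x^(11/2) + x^(13/2)  [13 crossings, <D> = -A^-17 + A^-13 - A^-9 + 2A^-5 + A^3, w = +3]
V(D3) = -x^(1/2) + x^(3/2) - x^(5/2) - x^(9/2)  (w +3, c 13, <D> = A^-9 + A^-1 - A^3 + A^7)
D4 (bracket -A^-5 + A^-1 - A^3 + 2A^7 + A^15; 13 crossings at w = +7): V = -x^(3/2) - 2x^(7/2) + x^(9/2) - x^(11/2) + x^(13/2)
V(D5) = -x^(3/2) - 2x^(7/2) + x^(9/2) - x^(11/2) + x^(13/2)  (w +5, c 11, <D> = -A^-11 + A^-7 - A^-3 + 2A + A^9)
why: comparing 5 Jones polynomials yields 2 groups


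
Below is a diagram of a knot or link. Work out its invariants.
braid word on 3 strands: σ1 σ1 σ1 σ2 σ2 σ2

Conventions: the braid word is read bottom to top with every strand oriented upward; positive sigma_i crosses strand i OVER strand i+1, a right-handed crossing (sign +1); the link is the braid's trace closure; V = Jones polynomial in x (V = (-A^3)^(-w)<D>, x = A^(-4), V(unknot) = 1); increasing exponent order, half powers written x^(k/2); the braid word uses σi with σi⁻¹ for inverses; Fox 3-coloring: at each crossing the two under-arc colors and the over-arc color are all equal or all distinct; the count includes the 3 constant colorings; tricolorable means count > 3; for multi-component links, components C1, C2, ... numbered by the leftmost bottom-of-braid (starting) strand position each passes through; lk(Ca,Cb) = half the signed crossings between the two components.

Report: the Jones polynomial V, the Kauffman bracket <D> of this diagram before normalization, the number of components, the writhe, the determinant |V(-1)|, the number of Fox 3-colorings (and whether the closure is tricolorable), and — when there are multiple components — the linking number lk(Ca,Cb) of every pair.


Jones polynomial: V(x) = x^2 + 2x^4 - 2x^5 + x^6 - 2x^7 + x^8
<D> = A^-14 - 2A^-10 + A^-6 - 2A^-2 + 2A^2 + A^10; writhe +6
components 1, writhe +6 (6 crossings)
3-colorings: 27 of 3^6, det 9 — tricolorable
note: |V(-1)| = 9: so tricolorable, since 3 divides 9


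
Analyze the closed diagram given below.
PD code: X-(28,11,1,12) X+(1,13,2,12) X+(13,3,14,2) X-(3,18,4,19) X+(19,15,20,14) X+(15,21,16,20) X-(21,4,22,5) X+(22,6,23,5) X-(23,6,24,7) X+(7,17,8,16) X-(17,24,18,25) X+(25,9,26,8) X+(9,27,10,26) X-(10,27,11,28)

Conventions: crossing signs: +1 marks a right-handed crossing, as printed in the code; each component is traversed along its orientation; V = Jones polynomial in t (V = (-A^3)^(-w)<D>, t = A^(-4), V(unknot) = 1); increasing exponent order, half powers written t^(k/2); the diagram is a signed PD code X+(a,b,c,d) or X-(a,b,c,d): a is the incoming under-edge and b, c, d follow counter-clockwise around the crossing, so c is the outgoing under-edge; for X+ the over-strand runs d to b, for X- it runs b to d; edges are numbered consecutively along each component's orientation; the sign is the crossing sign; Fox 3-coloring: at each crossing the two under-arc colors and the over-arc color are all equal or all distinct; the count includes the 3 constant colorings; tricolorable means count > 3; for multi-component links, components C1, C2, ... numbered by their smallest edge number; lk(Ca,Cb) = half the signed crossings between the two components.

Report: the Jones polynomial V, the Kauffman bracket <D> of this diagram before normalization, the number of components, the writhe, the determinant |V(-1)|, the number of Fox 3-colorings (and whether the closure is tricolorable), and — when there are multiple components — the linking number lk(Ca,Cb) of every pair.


Jones polynomial: V(t) = -t^-2 + 3t^-1 - 4 + 6t - 6t^2 + 6t^3 - 5t^4 + 3t^5 - t^6
<D> = -A^-18 + 3A^-14 - 5A^-10 + 6A^-6 - 6A^-2 + 6A^2 - 4A^6 + 3A^10 - A^14; writhe +2
components 1, writhe +2 (14 crossings)
3-colorings: 3 of 3^14, det 35 — not tricolorable
note: w = +2 (over 14 crossings) is diagram-only; (-A^3)^(-2) removes it from V


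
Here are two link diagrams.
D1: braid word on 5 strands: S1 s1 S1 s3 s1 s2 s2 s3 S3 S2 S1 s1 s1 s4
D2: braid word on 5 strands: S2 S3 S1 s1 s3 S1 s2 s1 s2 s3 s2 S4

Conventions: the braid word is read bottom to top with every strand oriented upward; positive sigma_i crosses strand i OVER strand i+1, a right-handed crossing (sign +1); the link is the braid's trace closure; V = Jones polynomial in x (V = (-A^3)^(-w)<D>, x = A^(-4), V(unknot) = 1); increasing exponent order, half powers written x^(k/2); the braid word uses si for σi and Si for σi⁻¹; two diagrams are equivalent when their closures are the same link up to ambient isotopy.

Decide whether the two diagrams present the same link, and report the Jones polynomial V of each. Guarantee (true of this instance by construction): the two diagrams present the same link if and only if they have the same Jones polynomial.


same link: yes
V(D1) = 1  [14 crossings, <D> = A^12, w = +4]
D2 (bracket A^6; 12 crossings at w = +2): V = 1
note: Markov moves rewrite D1 (14 crossings) into D2 (12)


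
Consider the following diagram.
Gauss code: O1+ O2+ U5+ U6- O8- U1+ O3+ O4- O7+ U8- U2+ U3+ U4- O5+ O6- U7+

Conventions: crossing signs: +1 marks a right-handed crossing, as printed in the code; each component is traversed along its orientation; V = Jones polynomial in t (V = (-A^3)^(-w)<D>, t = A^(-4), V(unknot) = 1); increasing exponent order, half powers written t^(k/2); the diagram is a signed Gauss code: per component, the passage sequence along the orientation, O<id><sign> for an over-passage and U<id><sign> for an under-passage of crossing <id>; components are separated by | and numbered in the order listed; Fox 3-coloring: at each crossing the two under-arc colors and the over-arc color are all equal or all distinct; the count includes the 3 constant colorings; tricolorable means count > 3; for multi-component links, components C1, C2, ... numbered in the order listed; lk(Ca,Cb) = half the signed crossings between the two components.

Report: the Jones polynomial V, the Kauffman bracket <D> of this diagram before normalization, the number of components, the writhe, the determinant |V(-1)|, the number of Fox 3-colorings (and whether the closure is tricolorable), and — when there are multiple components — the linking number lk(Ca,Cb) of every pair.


Jones polynomial: V(t) = 1
<D> = A^6; writhe +2
components 1, writhe +2 (8 crossings)
3-colorings: 3 of 3^8, det 1 — not tricolorable
note: w = +2 (over 8 crossings) is diagram-only; (-A^3)^(-2) removes it from V


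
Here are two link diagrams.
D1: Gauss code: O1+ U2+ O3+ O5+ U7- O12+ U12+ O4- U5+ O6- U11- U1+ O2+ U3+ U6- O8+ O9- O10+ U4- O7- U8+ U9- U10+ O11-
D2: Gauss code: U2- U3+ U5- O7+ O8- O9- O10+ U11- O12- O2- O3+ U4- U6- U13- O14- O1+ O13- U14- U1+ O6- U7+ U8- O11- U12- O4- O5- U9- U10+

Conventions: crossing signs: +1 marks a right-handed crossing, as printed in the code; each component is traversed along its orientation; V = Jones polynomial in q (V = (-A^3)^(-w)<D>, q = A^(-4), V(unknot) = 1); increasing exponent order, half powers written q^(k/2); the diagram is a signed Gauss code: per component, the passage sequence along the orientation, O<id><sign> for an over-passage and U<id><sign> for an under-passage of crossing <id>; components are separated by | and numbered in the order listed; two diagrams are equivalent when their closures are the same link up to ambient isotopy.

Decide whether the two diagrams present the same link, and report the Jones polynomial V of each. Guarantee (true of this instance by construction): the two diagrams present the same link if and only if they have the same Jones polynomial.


equivalent: no
V(D1) = q^-2 - q^-1 + 2 - 2q + q^2 - q^3 + q^4  (w +2, c 12, <D> = A^-10 - A^-6 + A^-2 - 2A^2 + 2A^6 - A^10 + A^14)
V(D2) = -q^-4 + q^-3 + q^-1  [14 crossings, <D> = A^-14 + A^-6 - A^-2, w = -6]
key observation: V(q) takes 2 values over 2 diagrams, fixing the grouping


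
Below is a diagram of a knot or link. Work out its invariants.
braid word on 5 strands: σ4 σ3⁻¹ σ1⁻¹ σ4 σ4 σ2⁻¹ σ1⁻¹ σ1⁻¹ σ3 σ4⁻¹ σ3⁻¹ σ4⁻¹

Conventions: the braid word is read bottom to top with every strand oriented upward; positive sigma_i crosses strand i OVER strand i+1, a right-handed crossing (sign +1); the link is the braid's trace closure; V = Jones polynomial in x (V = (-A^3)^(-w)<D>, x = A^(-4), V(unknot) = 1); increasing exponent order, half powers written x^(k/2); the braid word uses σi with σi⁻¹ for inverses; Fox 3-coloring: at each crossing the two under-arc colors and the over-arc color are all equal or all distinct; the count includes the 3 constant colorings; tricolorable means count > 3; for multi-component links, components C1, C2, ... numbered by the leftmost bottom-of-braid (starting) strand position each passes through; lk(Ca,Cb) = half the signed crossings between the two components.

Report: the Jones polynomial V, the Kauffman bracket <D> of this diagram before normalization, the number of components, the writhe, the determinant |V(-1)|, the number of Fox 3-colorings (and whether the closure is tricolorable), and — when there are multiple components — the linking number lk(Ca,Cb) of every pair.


V = -x^-6 + 2x^-5 - 2x^-4 + 3x^-3 - 3x^-2 + 2x^-1 - 1 + x
<D> = A^-16 - A^-12 + 2A^-8 - 3A^-4 + 3 - 2A^4 + 2A^8 - A^12 (w = -4)
1 component over 12 crossings, w = -4
9 Fox colorings among 3^12, |V(-1)| = 15: tricolorable
why: V spans 7 powers of x: at least 7 crossings in any diagram


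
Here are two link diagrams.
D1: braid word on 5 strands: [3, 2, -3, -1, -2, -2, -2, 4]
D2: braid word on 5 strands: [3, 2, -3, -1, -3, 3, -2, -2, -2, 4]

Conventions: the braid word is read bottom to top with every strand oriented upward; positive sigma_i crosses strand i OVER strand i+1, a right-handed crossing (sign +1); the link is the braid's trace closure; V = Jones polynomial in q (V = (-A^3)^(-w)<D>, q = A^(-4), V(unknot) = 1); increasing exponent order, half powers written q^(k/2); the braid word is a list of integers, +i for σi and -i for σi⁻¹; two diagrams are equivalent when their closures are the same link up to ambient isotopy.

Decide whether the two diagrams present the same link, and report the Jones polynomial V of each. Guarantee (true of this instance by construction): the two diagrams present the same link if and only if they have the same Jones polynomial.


equivalent: yes
D1 (bracket A^-2 + A^6 - A^10; 8 crossings at w = -2): V = -q^-4 + q^-3 + q^-1
V(D2) = -q^-4 + q^-3 + q^-1  [10 crossings, <D> = A^-2 + A^6 - A^10, w = -2]
observation: Markov moves rewrite D1 (8 crossings) into D2 (10)


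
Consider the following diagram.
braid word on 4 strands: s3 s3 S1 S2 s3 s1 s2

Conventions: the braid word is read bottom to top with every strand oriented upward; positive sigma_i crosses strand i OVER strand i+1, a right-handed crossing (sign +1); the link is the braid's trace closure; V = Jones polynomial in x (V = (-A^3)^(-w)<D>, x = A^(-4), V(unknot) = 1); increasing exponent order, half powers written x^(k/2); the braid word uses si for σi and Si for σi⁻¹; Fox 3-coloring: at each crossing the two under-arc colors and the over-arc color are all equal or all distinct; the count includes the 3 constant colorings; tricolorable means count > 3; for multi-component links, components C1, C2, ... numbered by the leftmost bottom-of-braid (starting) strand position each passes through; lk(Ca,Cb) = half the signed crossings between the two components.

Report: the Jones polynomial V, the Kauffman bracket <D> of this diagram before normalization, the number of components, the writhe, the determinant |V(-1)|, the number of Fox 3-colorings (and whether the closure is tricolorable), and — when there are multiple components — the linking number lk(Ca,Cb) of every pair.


Jones polynomial: V(x) = x + x^3 - x^4
<D> = A^-7 - A^-3 - A^5; writhe +3
components 1, writhe +3 (7 crossings)
3-colorings: 9 of 3^7, det 3 — tricolorable
note: det 3 = |V(-1)|; divisible by 3, so tricolorable


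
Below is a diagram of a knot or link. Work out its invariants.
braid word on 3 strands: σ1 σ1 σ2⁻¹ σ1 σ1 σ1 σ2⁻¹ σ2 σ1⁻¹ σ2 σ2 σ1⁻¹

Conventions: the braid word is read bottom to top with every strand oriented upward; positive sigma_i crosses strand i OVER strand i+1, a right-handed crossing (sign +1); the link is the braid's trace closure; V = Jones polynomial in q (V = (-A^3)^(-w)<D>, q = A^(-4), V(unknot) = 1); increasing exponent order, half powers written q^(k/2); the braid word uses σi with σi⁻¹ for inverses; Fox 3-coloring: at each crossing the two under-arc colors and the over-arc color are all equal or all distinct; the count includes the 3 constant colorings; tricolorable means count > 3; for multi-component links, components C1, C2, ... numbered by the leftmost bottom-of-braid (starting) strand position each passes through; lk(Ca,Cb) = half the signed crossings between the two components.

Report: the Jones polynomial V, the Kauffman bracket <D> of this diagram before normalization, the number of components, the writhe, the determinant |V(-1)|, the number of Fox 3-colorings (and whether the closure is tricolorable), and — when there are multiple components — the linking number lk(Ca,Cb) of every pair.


Jones polynomial: V(q) = q - q^2 + 2q^3 - q^4 + q^5 - q^6
<D> = -A^-12 + A^-8 - A^-4 + 2 - A^4 + A^8; writhe +4
components 1, writhe +4 (12 crossings)
3-colorings: 3 of 3^12, det 7 — not tricolorable
note: w = +4 (over 12 crossings) is diagram-only; (-A^3)^(-4) removes it from V


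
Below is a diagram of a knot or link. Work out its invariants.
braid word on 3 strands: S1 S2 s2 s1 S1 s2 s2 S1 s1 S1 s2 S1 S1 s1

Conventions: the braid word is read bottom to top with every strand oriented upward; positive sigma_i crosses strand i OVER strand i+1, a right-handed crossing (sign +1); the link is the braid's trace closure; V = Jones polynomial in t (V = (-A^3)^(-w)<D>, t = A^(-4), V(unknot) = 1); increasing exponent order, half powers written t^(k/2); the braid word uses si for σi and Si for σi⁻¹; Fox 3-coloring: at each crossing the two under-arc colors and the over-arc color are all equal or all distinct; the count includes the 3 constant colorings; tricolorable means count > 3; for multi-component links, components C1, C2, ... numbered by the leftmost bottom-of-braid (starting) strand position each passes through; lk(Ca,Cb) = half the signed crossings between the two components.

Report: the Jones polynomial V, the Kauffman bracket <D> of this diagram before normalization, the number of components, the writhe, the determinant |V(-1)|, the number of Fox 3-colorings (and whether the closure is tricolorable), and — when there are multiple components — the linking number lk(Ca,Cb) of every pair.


Jones polynomial: V(t) = -t^-3 + 2t^-2 - 2t^-1 + 3 - 2t + 2t^2 - t^3
<D> = -A^-12 + 2A^-8 - 2A^-4 + 3 - 2A^4 + 2A^8 - A^12; writhe 0
components 1, writhe 0 (14 crossings)
3-colorings: 3 of 3^14, det 13 — not tricolorable
note: det 13 = |V(-1)|; not divisible by 3, so not tricolorable


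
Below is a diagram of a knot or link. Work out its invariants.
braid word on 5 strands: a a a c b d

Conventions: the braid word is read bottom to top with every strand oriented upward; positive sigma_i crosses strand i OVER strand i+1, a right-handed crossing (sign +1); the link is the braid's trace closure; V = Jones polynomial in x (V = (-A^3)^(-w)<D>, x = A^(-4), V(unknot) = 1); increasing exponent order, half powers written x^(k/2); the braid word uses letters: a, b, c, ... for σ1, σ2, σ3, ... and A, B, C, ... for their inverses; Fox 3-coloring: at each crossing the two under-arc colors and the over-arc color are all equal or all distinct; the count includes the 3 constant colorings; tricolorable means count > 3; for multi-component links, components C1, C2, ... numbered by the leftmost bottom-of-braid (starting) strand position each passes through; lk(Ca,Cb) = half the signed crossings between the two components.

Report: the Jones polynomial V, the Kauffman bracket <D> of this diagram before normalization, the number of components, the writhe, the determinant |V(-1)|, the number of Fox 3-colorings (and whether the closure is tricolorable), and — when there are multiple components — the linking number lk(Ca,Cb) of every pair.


V = x + x^3 - x^4
<D> = -A^2 + A^6 + A^14 (w = +6)
1 component over 6 crossings, w = +6
9 Fox colorings among 3^6, |V(-1)| = 3: tricolorable
why: the span of V is 3, forcing >= 3 crossings in any diagram


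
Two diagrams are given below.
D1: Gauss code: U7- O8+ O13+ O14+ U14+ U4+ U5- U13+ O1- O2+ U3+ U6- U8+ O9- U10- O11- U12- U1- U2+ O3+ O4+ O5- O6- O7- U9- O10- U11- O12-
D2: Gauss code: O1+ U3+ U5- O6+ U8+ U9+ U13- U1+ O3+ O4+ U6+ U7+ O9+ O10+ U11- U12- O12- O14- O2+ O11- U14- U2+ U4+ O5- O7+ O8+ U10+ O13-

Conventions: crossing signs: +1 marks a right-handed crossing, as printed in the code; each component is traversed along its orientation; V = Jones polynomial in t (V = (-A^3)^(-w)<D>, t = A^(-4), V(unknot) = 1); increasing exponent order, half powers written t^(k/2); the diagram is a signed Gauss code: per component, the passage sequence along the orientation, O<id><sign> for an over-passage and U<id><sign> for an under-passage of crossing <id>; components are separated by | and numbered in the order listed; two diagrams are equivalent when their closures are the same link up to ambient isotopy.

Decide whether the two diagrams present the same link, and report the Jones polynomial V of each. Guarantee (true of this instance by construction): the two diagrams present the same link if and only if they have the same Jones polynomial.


equivalent: no
D1 (bracket A^2 + A^10 - A^14 + A^18 - A^22; 14 crossings at w = -2): V = -t^-7 + t^-6 - t^-5 + t^-4 + t^-2
V(D2) = t^2 + t^4 - t^5 + t^6 - t^7  [14 crossings, <D> = -A^-16 + A^-12 - A^-8 + A^-4 + A^4, w = +4]
observation: comparing 2 Jones polynomials yields 2 groups


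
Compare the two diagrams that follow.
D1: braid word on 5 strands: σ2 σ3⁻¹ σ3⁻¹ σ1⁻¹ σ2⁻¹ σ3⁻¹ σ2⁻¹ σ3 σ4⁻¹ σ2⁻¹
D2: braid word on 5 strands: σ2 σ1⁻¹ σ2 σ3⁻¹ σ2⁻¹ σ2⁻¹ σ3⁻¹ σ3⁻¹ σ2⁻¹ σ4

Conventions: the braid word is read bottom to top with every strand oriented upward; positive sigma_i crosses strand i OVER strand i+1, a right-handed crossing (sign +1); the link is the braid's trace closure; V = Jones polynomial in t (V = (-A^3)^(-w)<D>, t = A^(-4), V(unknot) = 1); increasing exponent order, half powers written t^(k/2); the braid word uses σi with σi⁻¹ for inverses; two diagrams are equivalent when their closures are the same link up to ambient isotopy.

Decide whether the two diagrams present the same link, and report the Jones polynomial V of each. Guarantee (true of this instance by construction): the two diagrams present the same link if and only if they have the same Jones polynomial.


same link: no
V(D1) = -t^-4 + t^-3 + t^-1  [10 crossings, <D> = A^-14 + A^-6 - A^-2, w = -6]
D2 (bracket A^-8 - A^-4 + 2 - A^4 + A^8 - A^12; 10 crossings at w = -4): V = -t^-6 + t^-5 - t^-4 + 2t^-3 - t^-2 + t^-1
note: comparing 2 Jones polynomials yields 2 groups


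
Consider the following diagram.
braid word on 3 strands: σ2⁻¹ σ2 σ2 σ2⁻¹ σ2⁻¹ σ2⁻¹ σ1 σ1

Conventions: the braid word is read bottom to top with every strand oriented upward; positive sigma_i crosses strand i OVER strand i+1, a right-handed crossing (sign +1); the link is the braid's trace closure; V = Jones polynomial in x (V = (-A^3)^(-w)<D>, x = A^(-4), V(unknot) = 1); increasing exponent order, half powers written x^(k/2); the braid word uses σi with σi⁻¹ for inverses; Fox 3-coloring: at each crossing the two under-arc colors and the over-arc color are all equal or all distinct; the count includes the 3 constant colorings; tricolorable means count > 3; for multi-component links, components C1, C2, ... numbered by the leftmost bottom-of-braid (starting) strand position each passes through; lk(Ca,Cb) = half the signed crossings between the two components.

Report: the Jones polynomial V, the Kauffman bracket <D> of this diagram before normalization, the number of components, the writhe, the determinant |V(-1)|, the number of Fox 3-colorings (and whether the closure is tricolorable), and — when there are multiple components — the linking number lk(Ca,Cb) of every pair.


Jones polynomial: V(x) = x^-2 + 2 + x^2
<D> = A^-8 + 2 + A^8; writhe 0
components 3, writhe 0 (8 crossings)
linking number lk(C1,C2) = +1
lk(C1,C3): 0
lk(C2,C3) = -1
3-colorings: 3 of 3^8, det 4 — not tricolorable
note: V is palindromic (span 4, det 4): x -> 1/x fixes it; necessary, not sufficient, for amphichirality


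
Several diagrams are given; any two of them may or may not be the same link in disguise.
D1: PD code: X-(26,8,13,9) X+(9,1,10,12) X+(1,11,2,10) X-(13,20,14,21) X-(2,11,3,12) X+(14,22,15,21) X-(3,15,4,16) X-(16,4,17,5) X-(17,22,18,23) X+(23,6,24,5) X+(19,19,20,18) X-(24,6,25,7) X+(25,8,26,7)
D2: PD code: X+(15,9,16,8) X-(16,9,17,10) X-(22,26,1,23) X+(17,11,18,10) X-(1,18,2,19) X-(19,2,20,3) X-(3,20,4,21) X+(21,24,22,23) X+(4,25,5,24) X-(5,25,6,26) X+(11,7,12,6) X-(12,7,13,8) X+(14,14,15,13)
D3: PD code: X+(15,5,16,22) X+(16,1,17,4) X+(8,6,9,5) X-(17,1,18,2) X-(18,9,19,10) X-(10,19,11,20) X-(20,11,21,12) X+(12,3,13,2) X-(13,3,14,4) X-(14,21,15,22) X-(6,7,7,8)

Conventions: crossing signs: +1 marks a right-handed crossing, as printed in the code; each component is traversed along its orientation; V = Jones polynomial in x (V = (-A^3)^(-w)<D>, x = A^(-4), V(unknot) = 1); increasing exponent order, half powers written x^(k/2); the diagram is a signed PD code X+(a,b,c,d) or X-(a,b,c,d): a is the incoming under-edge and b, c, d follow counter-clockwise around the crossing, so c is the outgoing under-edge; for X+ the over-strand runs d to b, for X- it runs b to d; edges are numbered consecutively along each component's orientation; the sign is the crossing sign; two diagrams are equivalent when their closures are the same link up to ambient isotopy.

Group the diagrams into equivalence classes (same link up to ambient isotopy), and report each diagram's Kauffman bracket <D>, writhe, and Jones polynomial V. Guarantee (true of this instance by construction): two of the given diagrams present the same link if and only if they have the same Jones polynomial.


classes: {D1} | {D2, D3}
V(D1) = -x^(-5/2) - x^(-1/2)  [13 crossings, <D> = A^-1 + A^7, w = -1]
V(D2) = x^(-9/2) - x^(-5/2) - x^(-3/2) - x^(-1/2)  (w -1, c 13, <D> = A^-1 + A^3 + A^7 - A^15)
V(D3) = x^(-9/2) - x^(-5/2) - x^(-3/2) - x^(-1/2)  (w -3, c 11, <D> = A^-7 + A^-3 + A - A^9)
insight: comparing 3 Jones polynomials yields 2 groups


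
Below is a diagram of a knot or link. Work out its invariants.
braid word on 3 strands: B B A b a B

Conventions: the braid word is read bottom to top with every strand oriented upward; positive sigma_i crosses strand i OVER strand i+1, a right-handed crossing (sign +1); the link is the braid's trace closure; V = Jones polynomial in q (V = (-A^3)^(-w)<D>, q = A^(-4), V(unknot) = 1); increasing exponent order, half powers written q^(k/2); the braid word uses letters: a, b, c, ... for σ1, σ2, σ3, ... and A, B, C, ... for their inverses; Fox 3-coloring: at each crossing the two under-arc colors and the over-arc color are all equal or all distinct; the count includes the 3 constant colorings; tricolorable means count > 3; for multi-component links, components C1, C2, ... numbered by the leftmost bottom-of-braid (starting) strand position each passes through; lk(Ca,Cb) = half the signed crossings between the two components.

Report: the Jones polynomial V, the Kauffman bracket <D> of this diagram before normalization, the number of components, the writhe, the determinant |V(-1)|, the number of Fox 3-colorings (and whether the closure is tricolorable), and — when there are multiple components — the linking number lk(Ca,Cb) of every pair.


Jones polynomial: V(q) = -q^-4 + q^-3 + q^-1
<D> = A^-2 + A^6 - A^10; writhe -2
components 1, writhe -2 (6 crossings)
3-colorings: 9 of 3^6, det 3 — tricolorable
note: w = -2 shifts under R1 moves; the (-A^3)^(2) factor cancels that in V


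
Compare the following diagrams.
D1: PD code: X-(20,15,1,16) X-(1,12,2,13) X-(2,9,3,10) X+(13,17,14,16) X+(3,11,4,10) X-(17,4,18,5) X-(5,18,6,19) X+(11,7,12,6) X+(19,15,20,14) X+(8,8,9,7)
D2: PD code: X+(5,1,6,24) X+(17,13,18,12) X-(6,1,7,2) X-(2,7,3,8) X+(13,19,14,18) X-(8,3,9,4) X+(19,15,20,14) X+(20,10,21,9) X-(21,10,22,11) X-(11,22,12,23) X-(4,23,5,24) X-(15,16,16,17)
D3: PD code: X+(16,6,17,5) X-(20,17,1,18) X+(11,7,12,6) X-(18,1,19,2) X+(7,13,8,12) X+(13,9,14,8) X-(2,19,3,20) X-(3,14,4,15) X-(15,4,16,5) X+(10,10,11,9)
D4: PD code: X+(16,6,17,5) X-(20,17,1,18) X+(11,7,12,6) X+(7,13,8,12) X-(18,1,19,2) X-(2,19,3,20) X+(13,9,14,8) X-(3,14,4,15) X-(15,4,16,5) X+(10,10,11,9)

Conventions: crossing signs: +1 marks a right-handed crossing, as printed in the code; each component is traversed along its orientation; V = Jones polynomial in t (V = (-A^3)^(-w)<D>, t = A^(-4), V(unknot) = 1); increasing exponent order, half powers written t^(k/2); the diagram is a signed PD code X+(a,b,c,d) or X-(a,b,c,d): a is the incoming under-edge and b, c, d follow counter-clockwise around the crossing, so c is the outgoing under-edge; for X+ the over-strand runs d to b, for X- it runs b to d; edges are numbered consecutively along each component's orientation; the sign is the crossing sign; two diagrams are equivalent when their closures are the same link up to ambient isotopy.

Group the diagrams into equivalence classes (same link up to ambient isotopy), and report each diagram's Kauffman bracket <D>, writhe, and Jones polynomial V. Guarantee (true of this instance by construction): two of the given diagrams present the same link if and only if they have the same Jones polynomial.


grouping into links: {D1} | {D2, D3, D4}
V(D1) = -t^-4 + t^-3 + t^-1  (w 0, c 10, <D> = A^4 + A^12 - A^16)
V(D2) = -t^-3 + t^-2 - t^-1 + 3 - t + t^2 - t^3  [12 crossings, <D> = -A^-18 + A^-14 - A^-10 + 3A^-6 - A^-2 + A^2 - A^6, w = -2]
V(D3) = -t^-3 + t^-2 - t^-1 + 3 - t + t^2 - t^3  [10 crossings, <D> = -A^-12 + A^-8 - A^-4 + 3 - A^4 + A^8 - A^12, w = 0]
V(D4) = -t^-3 + t^-2 - t^-1 + 3 - t + t^2 - t^3  [10 crossings, <D> = -A^-12 + A^-8 - A^-4 + 3 - A^4 + A^8 - A^12, w = 0]
why: V(t) takes 2 values over 4 diagrams, fixing the grouping


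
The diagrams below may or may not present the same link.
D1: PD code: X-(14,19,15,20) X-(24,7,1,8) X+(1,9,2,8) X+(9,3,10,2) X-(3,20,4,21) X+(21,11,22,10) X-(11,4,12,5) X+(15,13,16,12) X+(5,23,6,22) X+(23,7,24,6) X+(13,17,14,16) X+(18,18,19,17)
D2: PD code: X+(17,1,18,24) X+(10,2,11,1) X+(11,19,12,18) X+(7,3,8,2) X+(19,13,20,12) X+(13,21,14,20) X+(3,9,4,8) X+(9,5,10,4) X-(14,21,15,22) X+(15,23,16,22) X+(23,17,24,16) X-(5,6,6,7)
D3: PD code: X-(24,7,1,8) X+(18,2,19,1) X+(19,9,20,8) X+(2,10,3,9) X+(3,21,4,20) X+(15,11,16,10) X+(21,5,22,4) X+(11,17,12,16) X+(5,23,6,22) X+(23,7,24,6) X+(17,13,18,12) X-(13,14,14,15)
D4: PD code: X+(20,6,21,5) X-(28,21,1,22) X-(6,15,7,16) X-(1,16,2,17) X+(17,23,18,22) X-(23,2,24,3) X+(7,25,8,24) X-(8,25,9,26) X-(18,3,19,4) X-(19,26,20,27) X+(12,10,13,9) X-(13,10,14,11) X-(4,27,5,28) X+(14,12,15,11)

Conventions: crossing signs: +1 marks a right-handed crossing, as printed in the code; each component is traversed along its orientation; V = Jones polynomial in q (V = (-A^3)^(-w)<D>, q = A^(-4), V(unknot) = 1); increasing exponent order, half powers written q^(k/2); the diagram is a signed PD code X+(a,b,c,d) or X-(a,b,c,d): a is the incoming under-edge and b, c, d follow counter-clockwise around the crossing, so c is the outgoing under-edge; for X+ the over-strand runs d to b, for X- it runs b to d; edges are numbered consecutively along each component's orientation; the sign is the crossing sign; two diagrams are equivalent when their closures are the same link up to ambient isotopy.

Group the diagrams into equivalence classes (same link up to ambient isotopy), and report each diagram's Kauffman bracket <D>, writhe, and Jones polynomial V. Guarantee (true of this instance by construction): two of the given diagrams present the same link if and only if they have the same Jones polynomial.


grouping into links: {D1} | {D2, D3} | {D4}
V(D1) = q^-1 - 1 + 2q - 2q^2 + 2q^3 - 2q^4 + q^5  (w +4, c 12, <D> = A^-8 - 2A^-4 + 2 - 2A^4 + 2A^8 - A^12 + A^16)
V(D2) = q^3 + 2q^5 - 2q^6 + 2q^7 - 3q^8 + 2q^9 - 2q^10 + q^11  (w +8, c 12, <D> = A^-20 - 2A^-16 + 2A^-12 - 3A^-8 + 2A^-4 - 2 + 2A^4 + A^12)
D3 (bracket A^-20 - 2A^-16 + 2A^-12 - 3A^-8 + 2A^-4 - 2 + 2A^4 + A^12; 12 crossings at w = +8): V = q^3 + 2q^5 - 2q^6 + 2q^7 - 3q^8 + 2q^9 - 2q^10 + q^11
D4 (bracket A^-8 - A^-4 + 2 - A^4 + A^8 - A^12; 14 crossings at w = -4): V = -q^-6 + q^-5 - q^-4 + 2q^-3 - q^-2 + q^-1
key observation: 3 classes among 4 diagrams; unequal V(q) rules out equality


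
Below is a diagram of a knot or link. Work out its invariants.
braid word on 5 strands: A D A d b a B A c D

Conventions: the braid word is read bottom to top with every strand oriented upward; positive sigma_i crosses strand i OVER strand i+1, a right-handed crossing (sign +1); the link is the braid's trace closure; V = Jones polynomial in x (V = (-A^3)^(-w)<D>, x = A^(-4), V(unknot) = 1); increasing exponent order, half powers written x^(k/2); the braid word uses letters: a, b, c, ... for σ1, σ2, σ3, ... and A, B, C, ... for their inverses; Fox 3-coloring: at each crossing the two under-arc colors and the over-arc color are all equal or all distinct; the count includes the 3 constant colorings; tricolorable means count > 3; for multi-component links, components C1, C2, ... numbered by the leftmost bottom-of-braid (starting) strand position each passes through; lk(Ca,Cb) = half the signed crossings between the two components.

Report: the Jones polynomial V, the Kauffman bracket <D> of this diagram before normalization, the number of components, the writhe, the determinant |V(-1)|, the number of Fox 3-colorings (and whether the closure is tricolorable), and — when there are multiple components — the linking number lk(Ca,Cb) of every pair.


V = -x^-4 + x^-3 + x^-1
<D> = A^-2 + A^6 - A^10 (w = -2)
1 component over 10 crossings, w = -2
9 Fox colorings among 3^10, |V(-1)| = 3: tricolorable
why: w = -2 shifts under R1 moves; the (-A^3)^(2) factor cancels that in V


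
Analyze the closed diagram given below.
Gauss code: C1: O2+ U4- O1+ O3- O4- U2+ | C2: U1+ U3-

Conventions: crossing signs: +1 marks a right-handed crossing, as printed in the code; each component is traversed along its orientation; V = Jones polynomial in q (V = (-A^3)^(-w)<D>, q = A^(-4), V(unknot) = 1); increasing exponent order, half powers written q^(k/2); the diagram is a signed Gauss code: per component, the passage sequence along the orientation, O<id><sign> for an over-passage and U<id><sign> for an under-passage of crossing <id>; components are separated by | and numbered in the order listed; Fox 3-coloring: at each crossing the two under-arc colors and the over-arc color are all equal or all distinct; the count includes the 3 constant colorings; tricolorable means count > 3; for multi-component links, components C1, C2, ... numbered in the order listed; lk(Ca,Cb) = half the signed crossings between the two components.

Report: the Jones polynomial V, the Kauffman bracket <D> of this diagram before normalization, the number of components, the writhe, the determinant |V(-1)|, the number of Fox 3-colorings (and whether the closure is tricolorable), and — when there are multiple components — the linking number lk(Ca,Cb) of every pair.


Jones polynomial: V(q) = -q^(-1/2) - q^(1/2)
<D> = -A^-2 - A^2; writhe 0
components 2, writhe 0 (4 crossings)
linking number lk(C1,C2) = 0
3-colorings: 9 of 3^4, det 0 — tricolorable
note: w = 0 (over 4 crossings) is diagram-only; (-A^3)^(0) removes it from V


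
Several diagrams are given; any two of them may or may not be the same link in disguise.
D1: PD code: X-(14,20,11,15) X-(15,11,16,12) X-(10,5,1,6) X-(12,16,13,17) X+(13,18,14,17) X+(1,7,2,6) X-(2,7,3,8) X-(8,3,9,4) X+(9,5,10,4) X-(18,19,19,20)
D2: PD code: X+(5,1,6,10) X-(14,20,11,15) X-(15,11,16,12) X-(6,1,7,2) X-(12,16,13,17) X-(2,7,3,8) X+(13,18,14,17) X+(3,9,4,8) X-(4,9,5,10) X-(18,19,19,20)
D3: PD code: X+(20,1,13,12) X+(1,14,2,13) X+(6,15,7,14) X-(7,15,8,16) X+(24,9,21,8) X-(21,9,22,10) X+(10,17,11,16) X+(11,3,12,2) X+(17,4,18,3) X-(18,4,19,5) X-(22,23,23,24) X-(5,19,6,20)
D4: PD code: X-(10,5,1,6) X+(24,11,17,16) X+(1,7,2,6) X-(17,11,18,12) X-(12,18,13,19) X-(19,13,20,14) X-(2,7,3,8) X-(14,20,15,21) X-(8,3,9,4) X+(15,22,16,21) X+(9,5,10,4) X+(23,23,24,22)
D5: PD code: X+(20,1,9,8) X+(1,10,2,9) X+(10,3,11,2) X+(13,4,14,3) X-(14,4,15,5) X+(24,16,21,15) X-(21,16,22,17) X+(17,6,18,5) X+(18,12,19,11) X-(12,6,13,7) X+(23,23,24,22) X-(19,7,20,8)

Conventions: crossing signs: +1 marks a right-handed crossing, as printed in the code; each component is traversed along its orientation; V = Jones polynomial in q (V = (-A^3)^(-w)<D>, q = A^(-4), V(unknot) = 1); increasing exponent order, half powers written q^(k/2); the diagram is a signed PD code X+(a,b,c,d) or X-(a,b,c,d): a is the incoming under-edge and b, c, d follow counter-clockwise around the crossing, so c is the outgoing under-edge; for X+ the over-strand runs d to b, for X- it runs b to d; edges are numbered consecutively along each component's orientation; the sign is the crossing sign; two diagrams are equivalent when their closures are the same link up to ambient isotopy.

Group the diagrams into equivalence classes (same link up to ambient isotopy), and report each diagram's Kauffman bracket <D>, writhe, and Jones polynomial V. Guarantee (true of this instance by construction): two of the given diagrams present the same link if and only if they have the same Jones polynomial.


grouping into links: {D1, D2, D4} | {D3, D5}
V(D1) = q^-3 + q^-2 + q^-1 + 1  (w -4, c 10, <D> = A^-12 + A^-8 + A^-4 + 1)
V(D2) = q^-3 + q^-2 + q^-1 + 1  [10 crossings, <D> = A^-12 + A^-8 + A^-4 + 1, w = -4]
V(D3) = 1 + q + q^2 + q^3  [12 crossings, <D> = A^-6 + A^-2 + A^2 + A^6, w = +2]
V(D4) = q^-3 + q^-2 + q^-1 + 1  (w -2, c 12, <D> = A^-6 + A^-2 + A^2 + A^6)
D5 (bracket 1 + A^4 + A^8 + A^12; 12 crossings at w = +4): V = 1 + q + q^2 + q^3
why: 2 values of V(q) split the 5 diagrams


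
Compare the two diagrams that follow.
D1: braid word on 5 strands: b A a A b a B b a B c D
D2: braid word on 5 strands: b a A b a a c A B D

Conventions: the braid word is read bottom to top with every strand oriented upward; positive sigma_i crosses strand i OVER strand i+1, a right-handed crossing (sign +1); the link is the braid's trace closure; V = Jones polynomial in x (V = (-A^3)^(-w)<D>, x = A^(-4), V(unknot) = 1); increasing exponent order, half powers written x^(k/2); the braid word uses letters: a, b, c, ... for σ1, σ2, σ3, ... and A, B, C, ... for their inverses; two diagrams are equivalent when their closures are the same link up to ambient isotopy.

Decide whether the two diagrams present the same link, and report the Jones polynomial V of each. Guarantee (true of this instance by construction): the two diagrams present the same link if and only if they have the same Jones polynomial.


equivalent: yes
V(D1) = 1  (w +2, c 12, <D> = A^6)
V(D2) = 1  (w +2, c 10, <D> = A^6)
why: Markov moves rewrite D1 (12 crossings) into D2 (10)
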